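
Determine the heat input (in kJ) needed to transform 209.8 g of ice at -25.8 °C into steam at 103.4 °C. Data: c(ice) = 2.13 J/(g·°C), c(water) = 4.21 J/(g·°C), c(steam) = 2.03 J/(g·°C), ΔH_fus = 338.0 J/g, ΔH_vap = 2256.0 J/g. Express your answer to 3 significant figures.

q1 (heat ice -25.8→0.0 °C): 209.8 × 2.13 × 25.8 = 11529 J
q2 (melt at 0 °C): 209.8 × 338.0 = 70912 J
q3 (heat water 0.0→100.0 °C): 209.8 × 4.21 × 100.0 = 88326 J
q4 (vaporize at 100 °C): 209.8 × 2256.0 = 473309 J
q5 (heat steam 100.0→103.4 °C): 209.8 × 2.03 × 3.4 = 1448 J
Total: 11529 + 70912 + 88326 + 473309 + 1448 = 645524 J = 646 kJ

q = 646 kJ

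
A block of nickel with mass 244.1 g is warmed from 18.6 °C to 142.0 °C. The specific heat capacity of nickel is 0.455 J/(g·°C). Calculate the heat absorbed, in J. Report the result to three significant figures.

q = 13700 J

q = m c ΔT = 244.1 × 0.455 × (142.0 − 18.6)
q = 244.1 × 0.455 × 123.4 = 13710 J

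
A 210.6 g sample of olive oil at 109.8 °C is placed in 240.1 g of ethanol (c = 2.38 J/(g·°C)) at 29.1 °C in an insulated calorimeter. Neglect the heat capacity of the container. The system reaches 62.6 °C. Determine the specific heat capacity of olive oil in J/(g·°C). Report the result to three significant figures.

q_gained = (240.1 × 2.38) × (62.6 − 29.1) = 19140 J
q_lost = 210.6 × c × (109.8 − 62.6) = 9940.32 c
Set equal: c = 19140 / 9940.32 = 1.93 J/(g·°C)

c = 1.93 J/(g·°C)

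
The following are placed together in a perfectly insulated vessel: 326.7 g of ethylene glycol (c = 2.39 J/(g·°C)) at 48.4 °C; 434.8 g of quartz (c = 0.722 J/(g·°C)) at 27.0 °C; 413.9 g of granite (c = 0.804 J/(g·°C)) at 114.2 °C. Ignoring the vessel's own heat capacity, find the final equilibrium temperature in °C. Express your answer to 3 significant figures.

Σ mᵢcᵢ(T − Tᵢ) = 0  ⇒  T = Σ mᵢcᵢTᵢ / Σ mᵢcᵢ
Σ mᵢcᵢ = 326.7×2.39 + 434.8×0.722 + 413.9×0.804 = 1427.5142
Σ mᵢcᵢTᵢ = 780.813×48.4 + 313.9256×27.0 + 332.7756×114.2 = 84270
T = 84270 / 1427.5142 = 59.03 °C

T_f = 59.0 °C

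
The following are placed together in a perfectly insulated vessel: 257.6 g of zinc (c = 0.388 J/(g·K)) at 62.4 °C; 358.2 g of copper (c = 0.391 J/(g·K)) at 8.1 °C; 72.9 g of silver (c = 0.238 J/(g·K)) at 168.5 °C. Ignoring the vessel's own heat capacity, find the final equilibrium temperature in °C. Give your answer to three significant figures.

Σ mᵢcᵢ(T − Tᵢ) = 0  ⇒  T = Σ mᵢcᵢTᵢ / Σ mᵢcᵢ
Σ mᵢcᵢ = 257.6×0.388 + 358.2×0.391 + 72.9×0.238 = 257.3552
Σ mᵢcᵢTᵢ = 99.9488×62.4 + 140.0562×8.1 + 17.3502×168.5 = 10295
T = 10295 / 257.3552 = 40.00 °C

T_f = 40.0 °C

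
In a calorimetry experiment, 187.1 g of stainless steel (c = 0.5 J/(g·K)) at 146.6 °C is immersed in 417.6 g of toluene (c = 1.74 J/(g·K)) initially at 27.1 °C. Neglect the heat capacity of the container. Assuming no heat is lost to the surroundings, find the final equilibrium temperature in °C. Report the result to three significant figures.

T_f = 40.7 °C

Heat lost by stainless steel = heat gained by toluene.
(187.1)(0.5)(146.6 − T) = (417.6)(1.74)(T − 27.1)
93.55 (146.6 − T) = 726.624 (T − 27.1)
13714 − 93.55 T = 726.624 T − 19692
33406 = 820.174 T
T = 40.73 °C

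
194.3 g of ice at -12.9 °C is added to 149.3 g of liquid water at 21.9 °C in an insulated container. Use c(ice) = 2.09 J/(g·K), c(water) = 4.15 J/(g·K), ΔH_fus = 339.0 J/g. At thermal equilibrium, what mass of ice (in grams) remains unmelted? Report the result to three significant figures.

m_ice remaining = 170 g

Heat to warm all ice to 0 °C: 194.3×2.09×12.9 = 5238.5 J
Heat released by water cooling to 0 °C: 149.3×4.15×21.9 = 13569 J
13569 J < 5238.5 + 194.3×339.0 = 71106.2 J, so not all ice melts; final T = 0 °C.
Heat left for melting: 13569 − 5238.5 = 8330.5 J
Mass melted = 8330.5 / 339.0 = 24.57 g
Ice remaining = 194.3 − 24.57 = 169.73 g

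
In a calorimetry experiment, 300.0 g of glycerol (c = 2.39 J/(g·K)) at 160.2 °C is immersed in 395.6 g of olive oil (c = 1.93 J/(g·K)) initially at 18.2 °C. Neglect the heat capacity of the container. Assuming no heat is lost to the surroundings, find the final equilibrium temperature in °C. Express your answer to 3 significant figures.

T_f = 87.0 °C

Heat lost by glycerol = heat gained by olive oil.
(300.0)(2.39)(160.2 − T) = (395.6)(1.93)(T − 18.2)
717 (160.2 − T) = 763.508 (T − 18.2)
114860 − 717 T = 763.508 T − 13896
128756 = 1480.508 T
T = 86.97 °C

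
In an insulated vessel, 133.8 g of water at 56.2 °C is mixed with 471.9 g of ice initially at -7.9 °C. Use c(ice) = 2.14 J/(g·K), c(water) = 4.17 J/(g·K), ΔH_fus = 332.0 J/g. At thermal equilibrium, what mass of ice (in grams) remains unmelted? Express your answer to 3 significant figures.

Heat to warm all ice to 0 °C: 471.9×2.14×7.9 = 7977.9 J
Heat released by water cooling to 0 °C: 133.8×4.17×56.2 = 31357 J
31357 J < 7977.9 + 471.9×332.0 = 164648.7 J, so not all ice melts; final T = 0 °C.
Heat left for melting: 31357 − 7977.9 = 23379.1 J
Mass melted = 23379.1 / 332.0 = 70.42 g
Ice remaining = 471.9 − 70.42 = 401.48 g

m_ice remaining = 401 g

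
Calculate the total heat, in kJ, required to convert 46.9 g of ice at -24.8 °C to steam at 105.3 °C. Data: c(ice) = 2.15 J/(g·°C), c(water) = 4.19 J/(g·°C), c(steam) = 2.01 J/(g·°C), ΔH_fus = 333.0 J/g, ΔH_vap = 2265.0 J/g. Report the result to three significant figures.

q1 (heat ice -24.8→0.0 °C): 46.9 × 2.15 × 24.8 = 2501 J
q2 (melt at 0 °C): 46.9 × 333.0 = 15618 J
q3 (heat water 0.0→100.0 °C): 46.9 × 4.19 × 100.0 = 19651 J
q4 (vaporize at 100 °C): 46.9 × 2265.0 = 106229 J
q5 (heat steam 100.0→105.3 °C): 46.9 × 2.01 × 5.3 = 500 J
Total: 2501 + 15618 + 19651 + 106229 + 500 = 144499 J = 144 kJ

q = 144 kJ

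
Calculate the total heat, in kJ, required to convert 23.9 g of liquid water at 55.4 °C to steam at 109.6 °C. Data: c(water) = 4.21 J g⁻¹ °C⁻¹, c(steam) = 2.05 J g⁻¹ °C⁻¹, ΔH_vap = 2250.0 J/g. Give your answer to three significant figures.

q1 (heat water 55.4→100.0 °C): 23.9 × 4.21 × 44.6 = 4488 J
q2 (vaporize at 100 °C): 23.9 × 2250.0 = 53775 J
q3 (heat steam 100.0→109.6 °C): 23.9 × 2.05 × 9.6 = 470 J
Total: 4488 + 53775 + 470 = 58733 J = 58.7 kJ

q = 58.7 kJ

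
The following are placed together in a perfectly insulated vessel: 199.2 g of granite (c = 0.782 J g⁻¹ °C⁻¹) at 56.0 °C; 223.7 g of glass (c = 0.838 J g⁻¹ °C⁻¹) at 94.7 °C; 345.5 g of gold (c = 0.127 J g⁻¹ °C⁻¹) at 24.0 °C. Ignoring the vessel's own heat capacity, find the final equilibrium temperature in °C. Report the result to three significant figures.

T_f = 71.1 °C

Σ mᵢcᵢ(T − Tᵢ) = 0  ⇒  T = Σ mᵢcᵢTᵢ / Σ mᵢcᵢ
Σ mᵢcᵢ = 199.2×0.782 + 223.7×0.838 + 345.5×0.127 = 387.1135
Σ mᵢcᵢTᵢ = 155.7744×56.0 + 187.4606×94.7 + 43.8785×24.0 = 27529
T = 27529 / 387.1135 = 71.11 °C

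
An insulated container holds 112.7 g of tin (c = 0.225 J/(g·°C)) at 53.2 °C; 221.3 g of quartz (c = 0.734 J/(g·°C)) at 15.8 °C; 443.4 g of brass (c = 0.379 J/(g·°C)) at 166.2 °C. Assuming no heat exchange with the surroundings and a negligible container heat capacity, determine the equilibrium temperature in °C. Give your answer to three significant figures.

Σ mᵢcᵢ(T − Tᵢ) = 0  ⇒  T = Σ mᵢcᵢTᵢ / Σ mᵢcᵢ
Σ mᵢcᵢ = 112.7×0.225 + 221.3×0.734 + 443.4×0.379 = 355.8403
Σ mᵢcᵢTᵢ = 25.3575×53.2 + 162.4342×15.8 + 168.0486×166.2 = 31845
T = 31845 / 355.8403 = 89.49 °C

T_f = 89.5 °C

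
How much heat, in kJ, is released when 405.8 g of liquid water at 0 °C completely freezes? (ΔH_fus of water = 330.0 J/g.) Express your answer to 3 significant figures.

q = 134 kJ

q = m × ΔH_fus = 405.8 × 330.0 = 133900 J = 134 kJ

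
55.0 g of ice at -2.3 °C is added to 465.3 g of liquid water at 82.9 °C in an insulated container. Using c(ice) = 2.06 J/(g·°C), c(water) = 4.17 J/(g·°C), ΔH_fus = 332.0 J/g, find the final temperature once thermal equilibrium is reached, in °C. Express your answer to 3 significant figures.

Heat to bring ice to 0 °C and melt it: q₁ = 55.0×2.06×2.3 + 55.0×332.0 = 18521 J
Heat the water can supply cooling to 0 °C: 465.3×4.17×82.9 = 160851 J > q₁, so all ice melts.
Energy balance: 465.3×4.17×(82.9 − T) = 18521 + 55.0×4.17×(T − 0)
1940.301(82.9 − T) = 18521 + 229.35 T
160851 − 18521 = 2169.651 T
T = 142330 / 2169.651 = 65.60 °C

T_f = 65.6 °C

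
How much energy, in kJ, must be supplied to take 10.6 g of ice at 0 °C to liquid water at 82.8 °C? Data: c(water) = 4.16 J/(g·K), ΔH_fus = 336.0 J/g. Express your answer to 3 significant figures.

q = 7.21 kJ

q1 (melt at 0 °C): 10.6 × 336.0 = 3562 J
q2 (heat water 0.0→82.8 °C): 10.6 × 4.16 × 82.8 = 3651 J
Total: 3562 + 3651 = 7213 J = 7.21 kJ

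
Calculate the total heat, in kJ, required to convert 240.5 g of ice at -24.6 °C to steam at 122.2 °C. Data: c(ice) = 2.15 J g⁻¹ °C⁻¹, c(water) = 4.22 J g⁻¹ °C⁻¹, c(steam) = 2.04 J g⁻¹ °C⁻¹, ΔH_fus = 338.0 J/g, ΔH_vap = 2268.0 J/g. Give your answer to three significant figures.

q = 752 kJ

q1 (heat ice -24.6→0.0 °C): 240.5 × 2.15 × 24.6 = 12720 J
q2 (melt at 0 °C): 240.5 × 338.0 = 81289 J
q3 (heat water 0.0→100.0 °C): 240.5 × 4.22 × 100.0 = 101491 J
q4 (vaporize at 100 °C): 240.5 × 2268.0 = 545454 J
q5 (heat steam 100.0→122.2 °C): 240.5 × 2.04 × 22.2 = 10892 J
Total: 12720 + 81289 + 101491 + 545454 + 10892 = 751846 J = 752 kJ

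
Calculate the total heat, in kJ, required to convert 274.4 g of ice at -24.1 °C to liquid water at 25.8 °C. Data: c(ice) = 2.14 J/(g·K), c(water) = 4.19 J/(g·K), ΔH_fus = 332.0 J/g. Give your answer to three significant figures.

q = 135 kJ

q1 (heat ice -24.1→0.0 °C): 274.4 × 2.14 × 24.1 = 14152 J
q2 (melt at 0 °C): 274.4 × 332.0 = 91101 J
q3 (heat water 0.0→25.8 °C): 274.4 × 4.19 × 25.8 = 29663 J
Total: 14152 + 91101 + 29663 = 134916 J = 135 kJ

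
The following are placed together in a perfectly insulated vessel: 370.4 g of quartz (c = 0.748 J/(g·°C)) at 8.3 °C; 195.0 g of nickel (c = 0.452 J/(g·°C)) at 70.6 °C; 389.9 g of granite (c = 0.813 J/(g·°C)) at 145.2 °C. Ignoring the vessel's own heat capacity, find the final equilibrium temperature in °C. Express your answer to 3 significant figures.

Σ mᵢcᵢ(T − Tᵢ) = 0  ⇒  T = Σ mᵢcᵢTᵢ / Σ mᵢcᵢ
Σ mᵢcᵢ = 370.4×0.748 + 195.0×0.452 + 389.9×0.813 = 682.1879
Σ mᵢcᵢTᵢ = 277.0592×8.3 + 88.14×70.6 + 316.9887×145.2 = 54549
T = 54549 / 682.1879 = 79.96 °C

T_f = 80.0 °C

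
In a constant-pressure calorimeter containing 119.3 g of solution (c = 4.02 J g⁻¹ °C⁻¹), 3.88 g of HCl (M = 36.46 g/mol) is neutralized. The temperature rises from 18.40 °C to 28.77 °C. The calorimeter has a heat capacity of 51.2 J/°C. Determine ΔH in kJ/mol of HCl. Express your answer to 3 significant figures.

|ΔT| = |28.77 − 18.40| = 10.37 °C
|q_surr| = (119.3 × 4.02 + 51.2) × 10.37 = 530.786 × 10.37 = 5504 J
n(HCl) = 3.88 / 36.46 = 0.1064 mol
Temperature rose, so q_rxn = −|q_surr| = -5.504 kJ
ΔH = q_rxn / n = -51.73 kJ/mol

ΔH = -51.7 kJ/mol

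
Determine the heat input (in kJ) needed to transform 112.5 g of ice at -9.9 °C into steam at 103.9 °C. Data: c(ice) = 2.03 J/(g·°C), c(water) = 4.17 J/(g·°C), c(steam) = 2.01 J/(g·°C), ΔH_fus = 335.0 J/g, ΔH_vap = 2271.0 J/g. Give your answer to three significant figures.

q1 (heat ice -9.9→0.0 °C): 112.5 × 2.03 × 9.9 = 2261 J
q2 (melt at 0 °C): 112.5 × 335.0 = 37688 J
q3 (heat water 0.0→100.0 °C): 112.5 × 4.17 × 100.0 = 46913 J
q4 (vaporize at 100 °C): 112.5 × 2271.0 = 255488 J
q5 (heat steam 100.0→103.9 °C): 112.5 × 2.01 × 3.9 = 882 J
Total: 2261 + 37688 + 46913 + 255488 + 882 = 343232 J = 343 kJ

q = 343 kJ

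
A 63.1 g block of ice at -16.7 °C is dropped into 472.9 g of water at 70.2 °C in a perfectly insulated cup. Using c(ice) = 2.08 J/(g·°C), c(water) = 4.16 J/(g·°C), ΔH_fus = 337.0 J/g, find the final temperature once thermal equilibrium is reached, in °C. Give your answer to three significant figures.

Heat to bring ice to 0 °C and melt it: q₁ = 63.1×2.08×16.7 + 63.1×337.0 = 23457 J
Heat the water can supply cooling to 0 °C: 472.9×4.16×70.2 = 138102 J > q₁, so all ice melts.
Energy balance: 472.9×4.16×(70.2 − T) = 23457 + 63.1×4.16×(T − 0)
1967.264(70.2 − T) = 23457 + 262.496 T
138102 − 23457 = 2229.760 T
T = 114645 / 2229.760 = 51.42 °C

T_f = 51.4 °C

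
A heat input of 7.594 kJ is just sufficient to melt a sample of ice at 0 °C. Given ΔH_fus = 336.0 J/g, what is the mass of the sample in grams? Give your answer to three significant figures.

m = 22.6 g

m = q / ΔH_fus = 7594 J / 336.0 J/g = 22.6 g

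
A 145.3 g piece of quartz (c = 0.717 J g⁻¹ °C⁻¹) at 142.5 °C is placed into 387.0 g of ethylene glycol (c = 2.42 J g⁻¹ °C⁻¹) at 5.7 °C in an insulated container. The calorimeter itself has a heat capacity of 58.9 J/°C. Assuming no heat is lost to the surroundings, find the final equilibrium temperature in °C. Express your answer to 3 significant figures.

T_f = 18.7 °C

Heat lost by quartz = heat gained by ethylene glycol + calorimeter.
(145.3)(0.717)(142.5 − T) = [(387.0)(2.42) + 58.9](T − 5.7)
104.1801 (142.5 − T) = 995.44 (T − 5.7)
14846 − 104.1801 T = 995.44 T − 5674.0
20520.0 = 1099.6201 T
T = 18.66 °C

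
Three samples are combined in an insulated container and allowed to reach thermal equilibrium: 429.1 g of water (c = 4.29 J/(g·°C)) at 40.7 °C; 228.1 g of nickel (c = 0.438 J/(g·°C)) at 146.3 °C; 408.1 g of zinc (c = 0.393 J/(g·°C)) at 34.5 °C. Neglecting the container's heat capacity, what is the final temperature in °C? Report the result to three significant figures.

Σ mᵢcᵢ(T − Tᵢ) = 0  ⇒  T = Σ mᵢcᵢTᵢ / Σ mᵢcᵢ
Σ mᵢcᵢ = 429.1×4.29 + 228.1×0.438 + 408.1×0.393 = 2101.1301
Σ mᵢcᵢTᵢ = 1840.839×40.7 + 99.9078×146.3 + 160.3833×34.5 = 95072
T = 95072 / 2101.1301 = 45.248 °C

T_f = 45.2 °C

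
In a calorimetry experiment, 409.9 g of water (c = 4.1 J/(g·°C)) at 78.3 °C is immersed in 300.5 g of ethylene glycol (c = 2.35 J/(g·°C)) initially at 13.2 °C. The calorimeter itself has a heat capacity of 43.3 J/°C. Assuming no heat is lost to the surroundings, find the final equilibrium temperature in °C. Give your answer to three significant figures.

Heat lost by water = heat gained by ethylene glycol + calorimeter.
(409.9)(4.1)(78.3 − T) = [(300.5)(2.35) + 43.3](T − 13.2)
1680.59 (78.3 − T) = 749.475 (T − 13.2)
131590 − 1680.59 T = 749.475 T − 9893.1
141483.1 = 2430.065 T
T = 58.22 °C

T_f = 58.2 °C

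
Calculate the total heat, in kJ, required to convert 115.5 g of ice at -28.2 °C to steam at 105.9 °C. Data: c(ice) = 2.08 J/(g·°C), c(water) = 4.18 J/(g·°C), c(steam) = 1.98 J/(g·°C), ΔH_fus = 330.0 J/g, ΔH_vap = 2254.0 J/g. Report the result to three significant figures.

q1 (heat ice -28.2→0.0 °C): 115.5 × 2.08 × 28.2 = 6775 J
q2 (melt at 0 °C): 115.5 × 330.0 = 38115 J
q3 (heat water 0.0→100.0 °C): 115.5 × 4.18 × 100.0 = 48279 J
q4 (vaporize at 100 °C): 115.5 × 2254.0 = 260337 J
q5 (heat steam 100.0→105.9 °C): 115.5 × 1.98 × 5.9 = 1349 J
Total: 6775 + 38115 + 48279 + 260337 + 1349 = 354855 J = 355 kJ

q = 355 kJ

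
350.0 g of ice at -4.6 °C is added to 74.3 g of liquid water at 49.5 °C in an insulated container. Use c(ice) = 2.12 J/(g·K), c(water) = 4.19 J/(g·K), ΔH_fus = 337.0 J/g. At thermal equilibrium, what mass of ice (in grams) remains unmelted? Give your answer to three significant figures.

Heat to warm all ice to 0 °C: 350.0×2.12×4.6 = 3413.2 J
Heat released by water cooling to 0 °C: 74.3×4.19×49.5 = 15410 J
15410 J < 3413.2 + 350.0×337.0 = 121363.2 J, so not all ice melts; final T = 0 °C.
Heat left for melting: 15410 − 3413.2 = 11996.8 J
Mass melted = 11996.8 / 337.0 = 35.60 g
Ice remaining = 350.0 − 35.60 = 314.40 g

m_ice remaining = 314 g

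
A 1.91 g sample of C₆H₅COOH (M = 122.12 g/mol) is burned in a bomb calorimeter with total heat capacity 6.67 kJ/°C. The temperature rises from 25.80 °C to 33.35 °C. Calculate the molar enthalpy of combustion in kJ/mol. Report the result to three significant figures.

ΔT = 33.35 − 25.80 = 7.55 °C
q_cal = C_cal × ΔT = 6.67 × 7.55 = 50.3585 kJ
n = 1.91 / 122.12 = 0.01564 mol
q_rxn = −q_cal = -50.3585 kJ
ΔH = -50.3585 / 0.01564 = -3220 kJ/mol

ΔH = -3220 kJ/mol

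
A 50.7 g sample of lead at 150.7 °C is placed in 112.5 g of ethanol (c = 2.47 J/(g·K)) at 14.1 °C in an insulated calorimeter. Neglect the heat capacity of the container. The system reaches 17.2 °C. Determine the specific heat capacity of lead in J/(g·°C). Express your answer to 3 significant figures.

c = 0.127 J/(g·°C)

q_gained = (112.5 × 2.47) × (17.2 − 14.1) = 861.4 J
q_lost = 50.7 × c × (150.7 − 17.2) = 6768.45 c
Set equal: c = 861.4 / 6768.45 = 0.127 J/(g·°C)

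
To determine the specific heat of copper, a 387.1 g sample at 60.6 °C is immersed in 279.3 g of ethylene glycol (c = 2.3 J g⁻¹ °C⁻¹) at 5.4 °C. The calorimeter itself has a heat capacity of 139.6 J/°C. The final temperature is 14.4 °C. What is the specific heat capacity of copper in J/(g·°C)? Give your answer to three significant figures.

c = 0.394 J/(g·°C)

q_gained = (279.3 × 2.3 + 139.6) × (14.4 − 5.4) = 7038 J
q_lost = 387.1 × c × (60.6 − 14.4) = 17884.02 c
Set equal: c = 7038 / 17884.02 = 0.394 J/(g·°C)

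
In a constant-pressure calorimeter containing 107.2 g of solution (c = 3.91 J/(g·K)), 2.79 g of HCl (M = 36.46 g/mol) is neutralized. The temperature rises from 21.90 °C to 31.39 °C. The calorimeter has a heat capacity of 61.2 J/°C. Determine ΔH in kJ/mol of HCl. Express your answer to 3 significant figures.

|ΔT| = |31.39 − 21.90| = 9.49 °C
|q_surr| = (107.2 × 3.91 + 61.2) × 9.49 = 480.352 × 9.49 = 4559 J
n(HCl) = 2.79 / 36.46 = 0.07652 mol
Temperature rose, so q_rxn = −|q_surr| = -4.559 kJ
ΔH = q_rxn / n = -59.58 kJ/mol

ΔH = -59.6 kJ/mol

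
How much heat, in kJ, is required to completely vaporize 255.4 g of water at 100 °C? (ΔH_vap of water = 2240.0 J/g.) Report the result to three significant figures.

q = m × ΔH_vap = 255.4 × 2240.0 = 572100 J = 572 kJ

q = 572 kJ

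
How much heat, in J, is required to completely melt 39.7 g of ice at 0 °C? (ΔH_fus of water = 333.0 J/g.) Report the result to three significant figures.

q = m × ΔH_fus = 39.7 × 333.0 = 13220 J

q = 13200 J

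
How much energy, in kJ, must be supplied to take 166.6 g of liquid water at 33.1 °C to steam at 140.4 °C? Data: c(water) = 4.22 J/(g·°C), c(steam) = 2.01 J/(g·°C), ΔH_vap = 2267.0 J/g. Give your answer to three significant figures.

q = 438 kJ

q1 (heat water 33.1→100.0 °C): 166.6 × 4.22 × 66.9 = 47034 J
q2 (vaporize at 100 °C): 166.6 × 2267.0 = 377682 J
q3 (heat steam 100.0→140.4 °C): 166.6 × 2.01 × 40.4 = 13529 J
Total: 47034 + 377682 + 13529 = 438245 J = 438 kJ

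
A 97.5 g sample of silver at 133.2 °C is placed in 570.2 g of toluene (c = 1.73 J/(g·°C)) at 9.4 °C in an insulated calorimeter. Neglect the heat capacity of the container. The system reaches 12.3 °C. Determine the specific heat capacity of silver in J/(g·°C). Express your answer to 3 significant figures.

c = 0.243 J/(g·°C)

q_gained = (570.2 × 1.73) × (12.3 − 9.4) = 2861 J
q_lost = 97.5 × c × (133.2 − 12.3) = 11787.75 c
Set equal: c = 2861 / 11787.75 = 0.243 J/(g·°C)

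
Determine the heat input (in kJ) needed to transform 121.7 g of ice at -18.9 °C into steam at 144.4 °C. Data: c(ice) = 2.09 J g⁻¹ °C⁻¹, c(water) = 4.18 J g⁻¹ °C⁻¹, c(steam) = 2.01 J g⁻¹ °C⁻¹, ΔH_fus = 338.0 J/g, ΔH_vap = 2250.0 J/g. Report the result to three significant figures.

q = 381 kJ

q1 (heat ice -18.9→0.0 °C): 121.7 × 2.09 × 18.9 = 4807 J
q2 (melt at 0 °C): 121.7 × 338.0 = 41135 J
q3 (heat water 0.0→100.0 °C): 121.7 × 4.18 × 100.0 = 50871 J
q4 (vaporize at 100 °C): 121.7 × 2250.0 = 273825 J
q5 (heat steam 100.0→144.4 °C): 121.7 × 2.01 × 44.4 = 10861 J
Total: 4807 + 41135 + 50871 + 273825 + 10861 = 381499 J = 381 kJ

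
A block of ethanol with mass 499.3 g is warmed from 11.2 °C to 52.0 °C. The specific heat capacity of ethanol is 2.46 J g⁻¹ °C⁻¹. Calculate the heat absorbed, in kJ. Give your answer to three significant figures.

q = m c ΔT = 499.3 × 2.46 × (52.0 − 11.2)
q = 499.3 × 2.46 × 40.8 = 50110 J = 50.1 kJ

q = 50.1 kJ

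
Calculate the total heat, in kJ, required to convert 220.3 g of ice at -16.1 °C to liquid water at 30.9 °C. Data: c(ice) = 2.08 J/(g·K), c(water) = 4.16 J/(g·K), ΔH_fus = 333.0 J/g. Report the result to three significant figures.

q1 (heat ice -16.1→0.0 °C): 220.3 × 2.08 × 16.1 = 7377 J
q2 (melt at 0 °C): 220.3 × 333.0 = 73360 J
q3 (heat water 0.0→30.9 °C): 220.3 × 4.16 × 30.9 = 28318 J
Total: 7377 + 73360 + 28318 = 109055 J = 109 kJ

q = 109 kJ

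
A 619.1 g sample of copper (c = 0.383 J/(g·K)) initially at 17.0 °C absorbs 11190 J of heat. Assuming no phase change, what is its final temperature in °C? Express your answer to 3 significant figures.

ΔT = q / (m c) = 11190 / (619.1 × 0.383) = 47.19 °C
T_f = 17.0 + 47.19 = 64.19 °C

T_f = 64.2 °C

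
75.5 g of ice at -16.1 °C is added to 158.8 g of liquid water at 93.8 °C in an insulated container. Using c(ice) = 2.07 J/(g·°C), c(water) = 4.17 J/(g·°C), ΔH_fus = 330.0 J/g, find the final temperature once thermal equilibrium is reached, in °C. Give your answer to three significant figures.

T_f = 35.5 °C

Heat to bring ice to 0 °C and melt it: q₁ = 75.5×2.07×16.1 + 75.5×330.0 = 27431 J
Heat the water can supply cooling to 0 °C: 158.8×4.17×93.8 = 62114.0 J > q₁, so all ice melts.
Energy balance: 158.8×4.17×(93.8 − T) = 27431 + 75.5×4.17×(T − 0)
662.196(93.8 − T) = 27431 + 314.835 T
62114.0 − 27431 = 977.031 T
T = 34683.0 / 977.031 = 35.50 °C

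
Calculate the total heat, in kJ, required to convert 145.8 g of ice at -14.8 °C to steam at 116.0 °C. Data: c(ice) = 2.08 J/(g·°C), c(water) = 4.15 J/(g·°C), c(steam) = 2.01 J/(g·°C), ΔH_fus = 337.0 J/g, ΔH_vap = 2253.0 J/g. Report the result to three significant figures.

q1 (heat ice -14.8→0.0 °C): 145.8 × 2.08 × 14.8 = 4488 J
q2 (melt at 0 °C): 145.8 × 337.0 = 49135 J
q3 (heat water 0.0→100.0 °C): 145.8 × 4.15 × 100.0 = 60507 J
q4 (vaporize at 100 °C): 145.8 × 2253.0 = 328487 J
q5 (heat steam 100.0→116.0 °C): 145.8 × 2.01 × 16.0 = 4689 J
Total: 4488 + 49135 + 60507 + 328487 + 4689 = 447306 J = 447 kJ

q = 447 kJ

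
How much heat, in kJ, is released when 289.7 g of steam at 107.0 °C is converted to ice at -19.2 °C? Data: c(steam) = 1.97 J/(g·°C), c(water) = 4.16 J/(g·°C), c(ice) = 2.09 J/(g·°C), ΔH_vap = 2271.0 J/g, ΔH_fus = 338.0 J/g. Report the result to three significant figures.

q1 (cool steam 107.0→100 °C): 289.7 × 1.97 × 7.0 = 3995 J
q2 (condense at 100 °C): 289.7 × 2271.0 = 657909 J
q3 (cool water 100→0 °C): 289.7 × 4.16 × 100.0 = 120515 J
q4 (freeze at 0 °C): 289.7 × 338.0 = 97919 J
q5 (cool ice 0→-19.2 °C): 289.7 × 2.09 × 19.2 = 11625 J
Total: 3995 + 657909 + 120515 + 97919 + 11625 = 891963 J = 892 kJ

q = 892 kJ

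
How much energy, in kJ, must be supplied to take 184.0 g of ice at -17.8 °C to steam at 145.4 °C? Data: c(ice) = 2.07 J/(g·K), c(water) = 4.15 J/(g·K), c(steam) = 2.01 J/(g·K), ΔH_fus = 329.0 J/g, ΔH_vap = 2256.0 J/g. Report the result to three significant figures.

q = 576 kJ

q1 (heat ice -17.8→0.0 °C): 184.0 × 2.07 × 17.8 = 6780 J
q2 (melt at 0 °C): 184.0 × 329.0 = 60536 J
q3 (heat water 0.0→100.0 °C): 184.0 × 4.15 × 100.0 = 76360 J
q4 (vaporize at 100 °C): 184.0 × 2256.0 = 415104 J
q5 (heat steam 100.0→145.4 °C): 184.0 × 2.01 × 45.4 = 16791 J
Total: 6780 + 60536 + 76360 + 415104 + 16791 = 575571 J = 576 kJ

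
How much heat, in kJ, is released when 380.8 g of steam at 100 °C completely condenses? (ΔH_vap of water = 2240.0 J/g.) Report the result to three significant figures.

q = m × ΔH_vap = 380.8 × 2240.0 = 853000 J = 853 kJ

q = 853 kJ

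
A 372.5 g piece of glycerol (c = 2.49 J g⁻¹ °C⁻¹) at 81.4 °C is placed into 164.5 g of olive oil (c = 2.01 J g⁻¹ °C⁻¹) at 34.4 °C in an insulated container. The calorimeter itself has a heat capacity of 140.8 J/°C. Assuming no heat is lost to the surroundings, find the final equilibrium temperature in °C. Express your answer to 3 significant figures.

Heat lost by glycerol = heat gained by olive oil + calorimeter.
(372.5)(2.49)(81.4 − T) = [(164.5)(2.01) + 140.8](T − 34.4)
927.525 (81.4 − T) = 471.445 (T − 34.4)
75501 − 927.525 T = 471.445 T − 16218
91719 = 1398.970 T
T = 65.56 °C

T_f = 65.6 °C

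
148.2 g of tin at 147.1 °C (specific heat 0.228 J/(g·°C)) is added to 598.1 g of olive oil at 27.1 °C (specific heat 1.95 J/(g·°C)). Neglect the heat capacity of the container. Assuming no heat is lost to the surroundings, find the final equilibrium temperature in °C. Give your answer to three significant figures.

T_f = 30.5 °C

Heat lost by tin = heat gained by olive oil.
(148.2)(0.228)(147.1 − T) = (598.1)(1.95)(T − 27.1)
33.7896 (147.1 − T) = 1166.295 (T − 27.1)
4970.5 − 33.7896 T = 1166.295 T − 31607
36577.5 = 1200.0846 T
T = 30.48 °C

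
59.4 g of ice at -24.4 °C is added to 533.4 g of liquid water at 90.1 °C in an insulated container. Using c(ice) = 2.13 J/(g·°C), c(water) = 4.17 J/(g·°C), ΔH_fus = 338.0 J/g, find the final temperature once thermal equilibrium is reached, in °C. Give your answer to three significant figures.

T_f = 71.7 °C

Heat to bring ice to 0 °C and melt it: q₁ = 59.4×2.13×24.4 + 59.4×338.0 = 23164 J
Heat the water can supply cooling to 0 °C: 533.4×4.17×90.1 = 200407 J > q₁, so all ice melts.
Energy balance: 533.4×4.17×(90.1 − T) = 23164 + 59.4×4.17×(T − 0)
2224.278(90.1 − T) = 23164 + 247.698 T
200407 − 23164 = 2471.976 T
T = 177243 / 2471.976 = 71.70 °C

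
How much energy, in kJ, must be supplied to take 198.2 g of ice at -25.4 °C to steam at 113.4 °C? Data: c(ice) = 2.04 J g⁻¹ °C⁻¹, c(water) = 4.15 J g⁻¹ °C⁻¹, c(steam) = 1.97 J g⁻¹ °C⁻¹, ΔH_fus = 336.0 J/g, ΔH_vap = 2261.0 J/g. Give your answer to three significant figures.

q = 612 kJ

q1 (heat ice -25.4→0.0 °C): 198.2 × 2.04 × 25.4 = 10270 J
q2 (melt at 0 °C): 198.2 × 336.0 = 66595 J
q3 (heat water 0.0→100.0 °C): 198.2 × 4.15 × 100.0 = 82253 J
q4 (vaporize at 100 °C): 198.2 × 2261.0 = 448130 J
q5 (heat steam 100.0→113.4 °C): 198.2 × 1.97 × 13.4 = 5232 J
Total: 10270 + 66595 + 82253 + 448130 + 5232 = 612480 J = 612 kJ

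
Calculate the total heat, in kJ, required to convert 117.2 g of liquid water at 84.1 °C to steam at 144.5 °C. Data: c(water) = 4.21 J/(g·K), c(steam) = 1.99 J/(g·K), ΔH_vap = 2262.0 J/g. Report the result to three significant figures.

q = 283 kJ

q1 (heat water 84.1→100.0 °C): 117.2 × 4.21 × 15.9 = 7845 J
q2 (vaporize at 100 °C): 117.2 × 2262.0 = 265106 J
q3 (heat steam 100.0→144.5 °C): 117.2 × 1.99 × 44.5 = 10379 J
Total: 7845 + 265106 + 10379 = 283330 J = 283 kJ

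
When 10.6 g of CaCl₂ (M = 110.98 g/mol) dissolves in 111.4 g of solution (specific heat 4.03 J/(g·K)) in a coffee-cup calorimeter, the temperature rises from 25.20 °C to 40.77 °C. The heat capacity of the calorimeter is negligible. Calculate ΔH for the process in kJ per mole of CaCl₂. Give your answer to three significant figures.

|ΔT| = |40.77 − 25.20| = 15.57 °C
|q_surr| = (111.4 × 4.03) × 15.57 = 448.942 × 15.57 = 6990 J
n(CaCl₂) = 10.6 / 110.98 = 0.09551 mol
Temperature rose, so q_rxn = −|q_surr| = -6.990 kJ
ΔH = q_rxn / n = -73.19 kJ/mol

ΔH = -73.2 kJ/mol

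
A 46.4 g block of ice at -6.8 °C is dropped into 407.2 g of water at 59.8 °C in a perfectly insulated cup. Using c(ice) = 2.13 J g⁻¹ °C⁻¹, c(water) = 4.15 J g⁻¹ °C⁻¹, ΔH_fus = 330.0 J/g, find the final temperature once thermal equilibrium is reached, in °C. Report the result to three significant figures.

Heat to bring ice to 0 °C and melt it: q₁ = 46.4×2.13×6.8 + 46.4×330.0 = 15984 J
Heat the water can supply cooling to 0 °C: 407.2×4.15×59.8 = 101055 J > q₁, so all ice melts.
Energy balance: 407.2×4.15×(59.8 − T) = 15984 + 46.4×4.15×(T − 0)
1689.88(59.8 − T) = 15984 + 192.56 T
101055 − 15984 = 1882.44 T
T = 85071 / 1882.44 = 45.19 °C

T_f = 45.2 °C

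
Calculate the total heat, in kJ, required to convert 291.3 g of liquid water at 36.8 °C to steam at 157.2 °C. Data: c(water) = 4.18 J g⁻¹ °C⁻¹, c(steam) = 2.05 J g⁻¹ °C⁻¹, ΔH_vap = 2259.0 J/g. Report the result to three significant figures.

q1 (heat water 36.8→100.0 °C): 291.3 × 4.18 × 63.2 = 76954 J
q2 (vaporize at 100 °C): 291.3 × 2259.0 = 658047 J
q3 (heat steam 100.0→157.2 °C): 291.3 × 2.05 × 57.2 = 34158 J
Total: 76954 + 658047 + 34158 = 769159 J = 769 kJ

q = 769 kJ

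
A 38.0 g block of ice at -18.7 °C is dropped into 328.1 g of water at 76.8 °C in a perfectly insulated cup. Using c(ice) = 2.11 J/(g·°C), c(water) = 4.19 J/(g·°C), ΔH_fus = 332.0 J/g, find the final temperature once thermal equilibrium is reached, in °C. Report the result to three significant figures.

Heat to bring ice to 0 °C and melt it: q₁ = 38.0×2.11×18.7 + 38.0×332.0 = 14115 J
Heat the water can supply cooling to 0 °C: 328.1×4.19×76.8 = 105580 J > q₁, so all ice melts.
Energy balance: 328.1×4.19×(76.8 − T) = 14115 + 38.0×4.19×(T − 0)
1374.739(76.8 − T) = 14115 + 159.22 T
105580 − 14115 = 1533.959 T
T = 91465 / 1533.959 = 59.63 °C

T_f = 59.6 °C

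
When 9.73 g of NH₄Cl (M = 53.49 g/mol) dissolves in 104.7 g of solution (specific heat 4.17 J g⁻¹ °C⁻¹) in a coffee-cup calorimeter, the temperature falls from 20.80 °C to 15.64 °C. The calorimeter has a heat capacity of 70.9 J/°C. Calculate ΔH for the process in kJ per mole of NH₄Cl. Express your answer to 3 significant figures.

|ΔT| = |15.64 − 20.80| = 5.16 °C
|q_surr| = (104.7 × 4.17 + 70.9) × 5.16 = 507.499 × 5.16 = 2619 J
n(NH₄Cl) = 9.73 / 53.49 = 0.1819 mol
Temperature fell, so q_rxn = +|q_surr| = 2.619 kJ
ΔH = q_rxn / n = 14.40 kJ/mol

ΔH = 14.4 kJ/mol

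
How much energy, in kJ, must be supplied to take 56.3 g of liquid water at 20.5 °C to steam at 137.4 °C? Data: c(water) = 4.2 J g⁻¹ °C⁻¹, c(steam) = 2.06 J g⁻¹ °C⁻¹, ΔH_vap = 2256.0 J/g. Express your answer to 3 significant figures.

q1 (heat water 20.5→100.0 °C): 56.3 × 4.2 × 79.5 = 18799 J
q2 (vaporize at 100 °C): 56.3 × 2256.0 = 127013 J
q3 (heat steam 100.0→137.4 °C): 56.3 × 2.06 × 37.4 = 4338 J
Total: 18799 + 127013 + 4338 = 150150 J = 150 kJ

q = 150 kJ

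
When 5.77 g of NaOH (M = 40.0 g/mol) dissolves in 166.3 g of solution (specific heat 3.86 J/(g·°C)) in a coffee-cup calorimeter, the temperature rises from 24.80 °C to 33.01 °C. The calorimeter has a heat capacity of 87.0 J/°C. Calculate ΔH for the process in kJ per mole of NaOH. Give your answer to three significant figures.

|ΔT| = |33.01 − 24.80| = 8.21 °C
|q_surr| = (166.3 × 3.86 + 87.0) × 8.21 = 728.918 × 8.21 = 5984 J
n(NaOH) = 5.77 / 40.0 = 0.1443 mol
Temperature rose, so q_rxn = −|q_surr| = -5.984 kJ
ΔH = q_rxn / n = -41.47 kJ/mol

ΔH = -41.5 kJ/mol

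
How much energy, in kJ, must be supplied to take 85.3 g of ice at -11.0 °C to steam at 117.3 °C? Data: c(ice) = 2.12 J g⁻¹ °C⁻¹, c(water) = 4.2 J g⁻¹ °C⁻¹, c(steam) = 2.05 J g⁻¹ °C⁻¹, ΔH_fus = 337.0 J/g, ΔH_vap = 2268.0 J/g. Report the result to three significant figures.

q1 (heat ice -11.0→0.0 °C): 85.3 × 2.12 × 11.0 = 1989 J
q2 (melt at 0 °C): 85.3 × 337.0 = 28746 J
q3 (heat water 0.0→100.0 °C): 85.3 × 4.2 × 100.0 = 35826 J
q4 (vaporize at 100 °C): 85.3 × 2268.0 = 193460 J
q5 (heat steam 100.0→117.3 °C): 85.3 × 2.05 × 17.3 = 3025 J
Total: 1989 + 28746 + 35826 + 193460 + 3025 = 263046 J = 263 kJ

q = 263 kJ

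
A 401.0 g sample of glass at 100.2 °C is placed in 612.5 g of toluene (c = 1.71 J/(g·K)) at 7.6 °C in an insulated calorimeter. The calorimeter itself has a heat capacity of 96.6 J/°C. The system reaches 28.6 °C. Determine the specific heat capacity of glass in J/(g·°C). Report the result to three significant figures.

q_gained = (612.5 × 1.71 + 96.6) × (28.6 − 7.6) = 24020 J
q_lost = 401.0 × c × (100.2 − 28.6) = 28711.6 c
Set equal: c = 24020 / 28711.6 = 0.837 J/(g·°C)

c = 0.837 J/(g·°C)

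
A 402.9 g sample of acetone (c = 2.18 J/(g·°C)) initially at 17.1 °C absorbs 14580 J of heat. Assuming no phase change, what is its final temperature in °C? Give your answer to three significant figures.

T_f = 33.7 °C

ΔT = q / (m c) = 14580 / (402.9 × 2.18) = 16.60 °C
T_f = 17.1 + 16.60 = 33.70 °C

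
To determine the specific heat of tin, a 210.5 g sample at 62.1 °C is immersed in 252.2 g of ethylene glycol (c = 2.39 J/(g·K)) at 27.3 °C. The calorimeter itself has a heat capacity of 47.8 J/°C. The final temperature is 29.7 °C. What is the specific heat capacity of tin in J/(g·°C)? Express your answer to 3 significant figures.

c = 0.229 J/(g·°C)

q_gained = (252.2 × 2.39 + 47.8) × (29.7 − 27.3) = 1561 J
q_lost = 210.5 × c × (62.1 − 29.7) = 6820.2 c
Set equal: c = 1561 / 6820.2 = 0.229 J/(g·°C)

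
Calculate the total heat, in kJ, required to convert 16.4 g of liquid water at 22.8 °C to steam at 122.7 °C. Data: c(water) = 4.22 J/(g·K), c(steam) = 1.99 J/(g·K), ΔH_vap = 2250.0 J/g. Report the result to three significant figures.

q = 43.0 kJ

q1 (heat water 22.8→100.0 °C): 16.4 × 4.22 × 77.2 = 5343 J
q2 (vaporize at 100 °C): 16.4 × 2250.0 = 36900 J
q3 (heat steam 100.0→122.7 °C): 16.4 × 1.99 × 22.7 = 741 J
Total: 5343 + 36900 + 741 = 42984 J = 43.0 kJ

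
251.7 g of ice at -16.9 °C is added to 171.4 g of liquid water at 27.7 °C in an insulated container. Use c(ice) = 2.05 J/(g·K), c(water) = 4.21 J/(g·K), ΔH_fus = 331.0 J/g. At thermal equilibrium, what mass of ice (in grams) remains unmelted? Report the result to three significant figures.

m_ice remaining = 218 g

Heat to warm all ice to 0 °C: 251.7×2.05×16.9 = 8720.1 J
Heat released by water cooling to 0 °C: 171.4×4.21×27.7 = 19988 J
19988 J < 8720.1 + 251.7×331.0 = 92032.8 J, so not all ice melts; final T = 0 °C.
Heat left for melting: 19988 − 8720.1 = 11267.9 J
Mass melted = 11267.9 / 331.0 = 34.04 g
Ice remaining = 251.7 − 34.04 = 217.66 g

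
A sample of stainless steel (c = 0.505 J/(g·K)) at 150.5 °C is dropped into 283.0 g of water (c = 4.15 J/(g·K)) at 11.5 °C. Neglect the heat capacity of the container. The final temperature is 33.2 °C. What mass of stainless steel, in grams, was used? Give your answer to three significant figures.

m = 430 g

q_gained = (283.0 × 4.15) × (33.2 − 11.5) = 25490 J
q_lost = m × 0.505 × (150.5 − 33.2) = 59.2365 m
m = 25490 / 59.2365 = 430 g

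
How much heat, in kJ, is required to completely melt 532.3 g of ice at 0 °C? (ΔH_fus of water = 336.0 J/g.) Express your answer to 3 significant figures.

q = m × ΔH_fus = 532.3 × 336.0 = 178900 J = 179 kJ

q = 179 kJ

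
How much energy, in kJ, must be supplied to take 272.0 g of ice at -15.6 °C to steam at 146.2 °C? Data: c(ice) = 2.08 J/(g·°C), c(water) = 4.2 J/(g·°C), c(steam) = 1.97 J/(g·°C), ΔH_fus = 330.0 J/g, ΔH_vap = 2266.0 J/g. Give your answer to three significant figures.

q1 (heat ice -15.6→0.0 °C): 272.0 × 2.08 × 15.6 = 8826 J
q2 (melt at 0 °C): 272.0 × 330.0 = 89760 J
q3 (heat water 0.0→100.0 °C): 272.0 × 4.2 × 100.0 = 114240 J
q4 (vaporize at 100 °C): 272.0 × 2266.0 = 616352 J
q5 (heat steam 100.0→146.2 °C): 272.0 × 1.97 × 46.2 = 24756 J
Total: 8826 + 89760 + 114240 + 616352 + 24756 = 853934 J = 854 kJ

q = 854 kJ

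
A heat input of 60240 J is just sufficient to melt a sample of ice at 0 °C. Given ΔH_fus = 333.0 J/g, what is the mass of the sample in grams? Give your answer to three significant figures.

m = 181 g

m = q / ΔH_fus = 60240 J / 333.0 J/g = 181 g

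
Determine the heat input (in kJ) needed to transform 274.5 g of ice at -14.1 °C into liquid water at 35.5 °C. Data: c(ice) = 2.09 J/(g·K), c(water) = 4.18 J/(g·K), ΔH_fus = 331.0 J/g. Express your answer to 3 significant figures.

q1 (heat ice -14.1→0.0 °C): 274.5 × 2.09 × 14.1 = 8089 J
q2 (melt at 0 °C): 274.5 × 331.0 = 90860 J
q3 (heat water 0.0→35.5 °C): 274.5 × 4.18 × 35.5 = 40733 J
Total: 8089 + 90860 + 40733 = 139682 J = 140 kJ

q = 140 kJ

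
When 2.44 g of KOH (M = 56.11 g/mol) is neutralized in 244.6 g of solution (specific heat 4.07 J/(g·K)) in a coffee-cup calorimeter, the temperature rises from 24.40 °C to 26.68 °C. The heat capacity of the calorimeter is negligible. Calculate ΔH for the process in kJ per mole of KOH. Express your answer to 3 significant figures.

|ΔT| = |26.68 − 24.40| = 2.28 °C
|q_surr| = (244.6 × 4.07) × 2.28 = 995.522 × 2.28 = 2270 J
n(KOH) = 2.44 / 56.11 = 0.04349 mol
Temperature rose, so q_rxn = −|q_surr| = -2.270 kJ
ΔH = q_rxn / n = -52.20 kJ/mol

ΔH = -52.2 kJ/mol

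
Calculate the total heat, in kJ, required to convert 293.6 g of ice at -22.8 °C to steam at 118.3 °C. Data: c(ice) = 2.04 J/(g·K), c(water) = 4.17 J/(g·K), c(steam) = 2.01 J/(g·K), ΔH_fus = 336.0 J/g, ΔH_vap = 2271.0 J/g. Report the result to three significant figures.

q = 912 kJ

q1 (heat ice -22.8→0.0 °C): 293.6 × 2.04 × 22.8 = 13656 J
q2 (melt at 0 °C): 293.6 × 336.0 = 98650 J
q3 (heat water 0.0→100.0 °C): 293.6 × 4.17 × 100.0 = 122431 J
q4 (vaporize at 100 °C): 293.6 × 2271.0 = 666766 J
q5 (heat steam 100.0→118.3 °C): 293.6 × 2.01 × 18.3 = 10799 J
Total: 13656 + 98650 + 122431 + 666766 + 10799 = 912302 J = 912 kJ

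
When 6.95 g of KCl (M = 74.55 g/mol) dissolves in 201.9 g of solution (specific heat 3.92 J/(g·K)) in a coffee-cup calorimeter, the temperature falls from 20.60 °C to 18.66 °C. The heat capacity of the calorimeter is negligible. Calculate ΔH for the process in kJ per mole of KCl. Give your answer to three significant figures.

|ΔT| = |18.66 − 20.60| = 1.94 °C
|q_surr| = (201.9 × 3.92) × 1.94 = 791.448 × 1.94 = 1535 J
n(KCl) = 6.95 / 74.55 = 0.09323 mol
Temperature fell, so q_rxn = +|q_surr| = 1.535 kJ
ΔH = q_rxn / n = 16.46 kJ/mol

ΔH = 16.5 kJ/mol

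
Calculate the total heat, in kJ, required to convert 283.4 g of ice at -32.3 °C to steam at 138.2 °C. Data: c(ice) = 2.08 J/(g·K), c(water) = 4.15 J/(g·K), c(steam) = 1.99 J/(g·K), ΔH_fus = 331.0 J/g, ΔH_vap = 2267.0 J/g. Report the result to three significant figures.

q = 894 kJ

q1 (heat ice -32.3→0.0 °C): 283.4 × 2.08 × 32.3 = 19040 J
q2 (melt at 0 °C): 283.4 × 331.0 = 93805 J
q3 (heat water 0.0→100.0 °C): 283.4 × 4.15 × 100.0 = 117611 J
q4 (vaporize at 100 °C): 283.4 × 2267.0 = 642468 J
q5 (heat steam 100.0→138.2 °C): 283.4 × 1.99 × 38.2 = 21544 J
Total: 19040 + 93805 + 117611 + 642468 + 21544 = 894468 J = 894 kJ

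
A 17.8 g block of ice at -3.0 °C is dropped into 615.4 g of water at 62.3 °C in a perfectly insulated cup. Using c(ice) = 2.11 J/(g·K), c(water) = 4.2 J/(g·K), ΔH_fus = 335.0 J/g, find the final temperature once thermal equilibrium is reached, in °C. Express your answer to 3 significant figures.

T_f = 58.3 °C

Heat to bring ice to 0 °C and melt it: q₁ = 17.8×2.11×3.0 + 17.8×335.0 = 6075.7 J
Heat the water can supply cooling to 0 °C: 615.4×4.2×62.3 = 161026 J > q₁, so all ice melts.
Energy balance: 615.4×4.2×(62.3 − T) = 6075.7 + 17.8×4.2×(T − 0)
2584.68(62.3 − T) = 6075.7 + 74.76 T
161026 − 6075.7 = 2659.44 T
T = 154950.3 / 2659.44 = 58.26 °C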